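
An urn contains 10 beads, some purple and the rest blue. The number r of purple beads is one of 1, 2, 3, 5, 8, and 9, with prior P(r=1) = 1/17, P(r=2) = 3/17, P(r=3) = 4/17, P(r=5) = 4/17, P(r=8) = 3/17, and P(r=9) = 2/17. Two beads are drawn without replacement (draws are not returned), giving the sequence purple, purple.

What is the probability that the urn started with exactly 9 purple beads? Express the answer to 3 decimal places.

For each hypothesis, P(data | H) works out to: P(data | r = 1) = (1/10)(0/9) = 0; P(data | r = 2) = (2/10)(1/9) = 1/45; P(data | r = 3) = (3/10)(2/9) = 1/15; P(data | r = 5) = (5/10)(4/9) = 2/9; P(data | r = 8) = (8/10)(7/9) = 28/45; P(data | r = 9) = (9/10)(8/9) = 4/5.
Weighting by the prior gives 1/17 · 0 = 0, 3/17 · 1/45 = 1/255, 4/17 · 1/15 = 4/255, 4/17 · 2/9 = 8/153, 3/17 · 28/45 = 28/255, 2/17 · 4/5 = 8/85; with total 211/765.
Hence P(r = 9 | data) = (8/85) / (211/765) = 72/211.

0.341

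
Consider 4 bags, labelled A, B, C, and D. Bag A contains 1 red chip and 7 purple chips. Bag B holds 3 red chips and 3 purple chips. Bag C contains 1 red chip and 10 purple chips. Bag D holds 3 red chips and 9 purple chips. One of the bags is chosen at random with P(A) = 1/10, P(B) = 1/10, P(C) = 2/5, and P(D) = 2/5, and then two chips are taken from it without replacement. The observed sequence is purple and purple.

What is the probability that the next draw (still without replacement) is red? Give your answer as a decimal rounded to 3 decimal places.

0.202

The likelihood of the observed sequence under each hypothesis: P(data | bag A) = (7/8)(6/7) = 0.75; P(data | bag B) = (3/6)(2/5) = 0.2; P(data | bag C) = (10/11)(9/10) = 0.81818; P(data | bag D) = (9/12)(8/11) = 0.54545.
The prior-weighted likelihoods are 1/10 · 0.75 = 0.075, 1/10 · 0.2 = 0.02, 2/5 · 0.81818 = 0.32727, 2/5 · 0.54545 = 0.21818; summing to 0.64045.
The posterior is then P(bag A | data) = 0.1171, P(bag B | data) = 0.031228, P(bag C | data) = 0.511, P(bag D | data) = 0.34067.
So P(red next | data) = Σ P(red next | H) P(H | data) = (1/6)(0.1171) + (3/4)(0.031228) + (1/9)(0.511) + (3/10)(0.34067) = 0.20192.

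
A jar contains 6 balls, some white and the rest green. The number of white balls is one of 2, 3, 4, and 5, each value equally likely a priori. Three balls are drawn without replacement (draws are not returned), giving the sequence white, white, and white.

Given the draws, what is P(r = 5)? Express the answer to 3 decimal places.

The likelihood of the observed sequence under each hypothesis: P(data | r = 2) = (2/6)(1/5)(0/4) = 0; P(data | r = 3) = (3/6)(2/5)(1/4) = 1/20; P(data | r = 4) = (4/6)(3/5)(2/4) = 1/5; P(data | r = 5) = (5/6)(4/5)(3/4) = 1/2.
Weighting by the prior gives 1/4 · 0 = 0, 1/4 · 1/20 = 1/80, 1/4 · 1/5 = 1/20, 1/4 · 1/2 = 1/8; summing to 3/16.
So P(r = 5 | data) = (1/8) / (3/16) = 2/3.

0.667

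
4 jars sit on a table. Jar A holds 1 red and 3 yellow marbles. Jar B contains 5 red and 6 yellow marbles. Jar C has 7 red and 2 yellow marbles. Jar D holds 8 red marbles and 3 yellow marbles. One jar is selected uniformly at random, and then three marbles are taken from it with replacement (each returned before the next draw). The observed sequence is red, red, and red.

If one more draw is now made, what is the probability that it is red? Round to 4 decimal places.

Under each hypothesis, the probability of the observed sequence is: P(data | jar A) = (1/4)(1/4)(1/4) = 0.015625; P(data | jar B) = (5/11)(5/11)(5/11) = 0.093914; P(data | jar C) = (7/9)(7/9)(7/9) = 0.47051; P(data | jar D) = (8/11)(8/11)(8/11) = 0.38467.
Multiplying each by its prior: 1/4 · 0.015625 = 0.0039062, 1/4 · 0.093914 = 0.023479, 1/4 · 0.47051 = 0.11763, 1/4 · 0.38467 = 0.096168; summing to 0.24118.
The posterior is then P(jar A | data) = 0.016196, P(jar B | data) = 0.097349, P(jar C | data) = 0.48771, P(jar D | data) = 0.39874.
So P(red next | data) = Σ P(red next | H) P(H | data) = (1/4)(0.016196) + (5/11)(0.097349) + (7/9)(0.48771) + (8/11)(0.39874) = 0.71762.

0.7176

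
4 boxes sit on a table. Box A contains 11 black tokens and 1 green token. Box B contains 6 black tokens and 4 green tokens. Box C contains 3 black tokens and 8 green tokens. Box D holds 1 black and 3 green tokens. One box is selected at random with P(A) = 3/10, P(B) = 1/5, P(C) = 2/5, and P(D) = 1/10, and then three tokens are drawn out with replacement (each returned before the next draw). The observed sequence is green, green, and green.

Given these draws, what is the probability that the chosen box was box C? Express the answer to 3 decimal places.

Compute the likelihood of the observed sequence for each case: P(data | box A) = (1/12)(1/12)(1/12) = 0.0005787; P(data | box B) = (4/10)(4/10)(4/10) = 0.064; P(data | box C) = (8/11)(8/11)(8/11) = 0.38467; P(data | box D) = (3/4)(3/4)(3/4) = 0.42188.
Weighting by the prior gives 3/10 · 0.0005787 = 0.00017361, 1/5 · 0.064 = 0.0128, 2/5 · 0.38467 = 0.15387, 1/10 · 0.42188 = 0.042188; with total 0.20903.
By Bayes' rule, P(box C | data) = (0.15387) / (0.20903) = 0.73611.

0.736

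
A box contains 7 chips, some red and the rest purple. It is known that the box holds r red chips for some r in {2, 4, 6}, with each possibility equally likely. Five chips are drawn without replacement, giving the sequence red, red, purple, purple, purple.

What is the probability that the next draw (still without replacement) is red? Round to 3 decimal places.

The likelihood of the observed sequence under each hypothesis: P(data | r = 2) = (2/7)(1/6)(5/5)(4/4)(3/3) = 1/21; P(data | r = 4) = (4/7)(3/6)(3/5)(2/4)(1/3) = 1/35; P(data | r = 6) = (6/7)(5/6)(1/5)(0/4) = 0.
Weighting by the prior gives 1/3 · 1/21 = 1/63, 1/3 · 1/35 = 1/105, 1/3 · 0 = 0; summing to 8/315.
The posterior is then P(r = 2 | data) = 5/8, P(r = 4 | data) = 3/8, P(r = 6 | data) = 0.
Averaging over the posterior, P(red next | data) = (0)(5/8) + (1)(3/8) = 3/8.

0.375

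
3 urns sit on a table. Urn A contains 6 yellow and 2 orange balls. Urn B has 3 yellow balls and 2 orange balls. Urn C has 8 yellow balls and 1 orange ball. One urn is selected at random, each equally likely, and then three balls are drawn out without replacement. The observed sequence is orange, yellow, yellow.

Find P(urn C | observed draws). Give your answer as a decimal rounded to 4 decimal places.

For each hypothesis, P(data | H) works out to: P(data | urn A) = (2/8)(6/7)(5/6) = 0.17857; P(data | urn B) = (2/5)(3/4)(2/3) = 0.2; P(data | urn C) = (1/9)(8/8)(7/7) = 0.11111.
Weighting by the prior gives 1/3 · 0.17857 = 0.059524, 1/3 · 0.2 = 0.066667, 1/3 · 0.11111 = 0.037037; with total 0.16323.
Therefore the posterior P(urn C | data) = (0.037037) / (0.16323) = 0.2269.

0.2269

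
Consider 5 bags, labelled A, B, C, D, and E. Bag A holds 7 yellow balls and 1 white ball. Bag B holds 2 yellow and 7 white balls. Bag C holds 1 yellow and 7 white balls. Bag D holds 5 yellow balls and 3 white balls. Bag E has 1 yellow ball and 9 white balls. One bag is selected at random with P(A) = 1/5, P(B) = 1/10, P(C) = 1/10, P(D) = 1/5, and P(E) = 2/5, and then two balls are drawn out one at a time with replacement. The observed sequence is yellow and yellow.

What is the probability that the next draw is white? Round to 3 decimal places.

0.237

The likelihood of the observed sequence under each hypothesis: P(data | bag A) = (7/8)(7/8) = 0.76562; P(data | bag B) = (2/9)(2/9) = 0.049383; P(data | bag C) = (1/8)(1/8) = 0.015625; P(data | bag D) = (5/8)(5/8) = 0.39062; P(data | bag E) = (1/10)(1/10) = 0.01.
Weighting by the prior gives 1/5 · 0.76562 = 0.15313, 1/10 · 0.049383 = 0.0049383, 1/10 · 0.015625 = 0.0015625, 1/5 · 0.39062 = 0.078125, 2/5 · 0.01 = 0.004; these sum to 0.24175.
Dividing through by the total gives posterior P(bag A | data) = 0.6334, P(bag B | data) = 0.020427, P(bag C | data) = 0.0064633, P(bag D | data) = 0.32316, P(bag E | data) = 0.016546.
Averaging over the posterior, P(white next | data) = (1/8)(0.6334) + (7/9)(0.020427) + (7/8)(0.0064633) + (3/8)(0.32316) + (9/10)(0.016546) = 0.2368.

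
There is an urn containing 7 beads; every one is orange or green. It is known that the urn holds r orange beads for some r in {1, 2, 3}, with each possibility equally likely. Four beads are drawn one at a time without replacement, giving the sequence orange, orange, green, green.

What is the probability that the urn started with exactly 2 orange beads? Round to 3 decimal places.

0.357

For each hypothesis, P(data | H) works out to: P(data | r = 1) = (1/7)(0/6) = 0; P(data | r = 2) = (2/7)(1/6)(5/5)(4/4) = 1/21; P(data | r = 3) = (3/7)(2/6)(4/5)(3/4) = 3/35.
The prior-weighted likelihoods are 1/3 · 0 = 0, 1/3 · 1/21 = 1/63, 1/3 · 3/35 = 1/35; with total 2/45.
Hence P(r = 2 | data) = (1/63) / (2/45) = 5/14.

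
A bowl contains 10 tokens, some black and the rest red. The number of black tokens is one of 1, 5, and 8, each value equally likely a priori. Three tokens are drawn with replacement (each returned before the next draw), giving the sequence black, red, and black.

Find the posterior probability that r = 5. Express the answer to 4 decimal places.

0.4771

Compute the likelihood of the observed sequence for each case: P(data | r = 1) = (1/10)(9/10)(1/10) = 0.009; P(data | r = 5) = (5/10)(5/10)(5/10) = 0.125; P(data | r = 8) = (8/10)(2/10)(8/10) = 0.128.
The prior-weighted likelihoods are 1/3 · 0.009 = 0.003, 1/3 · 0.125 = 0.041667, 1/3 · 0.128 = 0.042667; these sum to 0.087333.
By Bayes' rule, P(r = 5 | data) = (0.041667) / (0.087333) = 0.4771.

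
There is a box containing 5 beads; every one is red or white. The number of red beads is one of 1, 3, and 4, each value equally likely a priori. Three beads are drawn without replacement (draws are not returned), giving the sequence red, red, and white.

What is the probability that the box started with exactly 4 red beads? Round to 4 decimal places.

For each hypothesis, P(data | H) works out to: P(data | r = 1) = (1/5)(0/4) = 0; P(data | r = 3) = (3/5)(2/4)(2/3) = 1/5; P(data | r = 4) = (4/5)(3/4)(1/3) = 1/5.
Multiplying each by its prior: 1/3 · 0 = 0, 1/3 · 1/5 = 1/15, 1/3 · 1/5 = 1/15; summing to 2/15.
By Bayes' rule, P(r = 4 | data) = (1/15) / (2/15) = 1/2.

0.5000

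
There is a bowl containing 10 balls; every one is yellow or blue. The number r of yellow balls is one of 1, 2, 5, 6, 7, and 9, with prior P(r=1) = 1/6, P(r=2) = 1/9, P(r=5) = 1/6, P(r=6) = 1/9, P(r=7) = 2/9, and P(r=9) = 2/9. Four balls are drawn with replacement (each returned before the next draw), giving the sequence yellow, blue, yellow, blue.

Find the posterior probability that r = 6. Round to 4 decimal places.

Compute the likelihood of the observed sequence for each case: P(data | r = 1) = (1/10)(9/10)(1/10)(9/10) = 0.0081; P(data | r = 2) = (2/10)(8/10)(2/10)(8/10) = 0.0256; P(data | r = 5) = (5/10)(5/10)(5/10)(5/10) = 0.0625; P(data | r = 6) = (6/10)(4/10)(6/10)(4/10) = 0.0576; P(data | r = 7) = (7/10)(3/10)(7/10)(3/10) = 0.0441; P(data | r = 9) = (9/10)(1/10)(9/10)(1/10) = 0.0081.
The prior-weighted likelihoods are 1/6 · 0.0081 = 0.00135, 1/9 · 0.0256 = 0.0028444, 1/6 · 0.0625 = 0.010417, 1/9 · 0.0576 = 0.0064, 2/9 · 0.0441 = 0.0098, 2/9 · 0.0081 = 0.0018; with total 0.032611.
Therefore the posterior P(r = 6 | data) = (0.0064) / (0.032611) = 0.19625.

0.1963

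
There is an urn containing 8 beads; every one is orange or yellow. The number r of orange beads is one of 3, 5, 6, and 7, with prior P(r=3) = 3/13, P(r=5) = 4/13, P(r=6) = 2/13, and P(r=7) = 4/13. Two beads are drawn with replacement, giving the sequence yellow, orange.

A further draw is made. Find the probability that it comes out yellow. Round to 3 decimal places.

The likelihood of the observed sequence under each hypothesis: P(data | r = 3) = (5/8)(3/8) = 15/64; P(data | r = 5) = (3/8)(5/8) = 15/64; P(data | r = 6) = (2/8)(6/8) = 3/16; P(data | r = 7) = (1/8)(7/8) = 7/64.
The prior-weighted likelihoods are 3/13 · 15/64 = 45/832, 4/13 · 15/64 = 15/208, 2/13 · 3/16 = 3/104, 4/13 · 7/64 = 7/208; summing to 157/832.
Normalising, the posterior is P(r = 3 | data) = 0.28662, P(r = 5 | data) = 0.38217, P(r = 6 | data) = 0.15287, P(r = 7 | data) = 0.17834.
So P(yellow next | data) = Σ P(yellow next | H) P(H | data) = (5/8)(0.28662) + (3/8)(0.38217) + (1/4)(0.15287) + (1/8)(0.17834) = 0.38296.

0.383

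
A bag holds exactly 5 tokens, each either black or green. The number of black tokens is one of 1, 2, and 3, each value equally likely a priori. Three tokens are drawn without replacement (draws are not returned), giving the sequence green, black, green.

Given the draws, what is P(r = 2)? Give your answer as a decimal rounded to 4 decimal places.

For each hypothesis, P(data | H) works out to: P(data | r = 1) = (4/5)(1/4)(3/3) = 1/5; P(data | r = 2) = (3/5)(2/4)(2/3) = 1/5; P(data | r = 3) = (2/5)(3/4)(1/3) = 1/10.
Multiplying each by its prior: 1/3 · 1/5 = 1/15, 1/3 · 1/5 = 1/15, 1/3 · 1/10 = 1/30; summing to 1/6.
So P(r = 2 | data) = (1/15) / (1/6) = 2/5.

0.4000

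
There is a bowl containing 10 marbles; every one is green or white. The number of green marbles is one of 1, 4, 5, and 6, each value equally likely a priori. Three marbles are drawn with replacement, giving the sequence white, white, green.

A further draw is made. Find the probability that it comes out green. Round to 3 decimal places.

0.417

Under each hypothesis, the probability of the observed sequence is: P(data | r = 1) = (9/10)(9/10)(1/10) = 0.081; P(data | r = 4) = (6/10)(6/10)(4/10) = 0.144; P(data | r = 5) = (5/10)(5/10)(5/10) = 0.125; P(data | r = 6) = (4/10)(4/10)(6/10) = 0.096.
Weighting by the prior gives 1/4 · 0.081 = 0.02025, 1/4 · 0.144 = 0.036, 1/4 · 0.125 = 0.03125, 1/4 · 0.096 = 0.024; these sum to 0.1115.
Dividing through by the total gives posterior P(r = 1 | data) = 0.18161, P(r = 4 | data) = 0.32287, P(r = 5 | data) = 0.28027, P(r = 6 | data) = 0.21525.
So P(green next | data) = Σ P(green next | H) P(H | data) = (1/10)(0.18161) + (2/5)(0.32287) + (1/2)(0.28027) + (3/5)(0.21525) = 0.41659.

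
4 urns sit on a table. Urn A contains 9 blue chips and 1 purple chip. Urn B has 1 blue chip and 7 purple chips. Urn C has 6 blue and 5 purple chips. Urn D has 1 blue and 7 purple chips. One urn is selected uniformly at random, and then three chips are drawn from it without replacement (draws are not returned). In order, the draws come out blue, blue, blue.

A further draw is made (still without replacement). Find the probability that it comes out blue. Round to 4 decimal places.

The likelihood of the observed sequence under each hypothesis: P(data | urn A) = (9/10)(8/9)(7/8) = 0.7; P(data | urn B) = (1/8)(0/7) = 0; P(data | urn C) = (6/11)(5/10)(4/9) = 0.12121; P(data | urn D) = (1/8)(0/7) = 0.
Weighting by the prior gives 1/4 · 0.7 = 0.175, 1/4 · 0 = 0, 1/4 · 0.12121 = 0.030303, 1/4 · 0 = 0; summing to 0.2053.
Normalising, the posterior is P(urn A | data) = 0.8524, P(urn B | data) = 0, P(urn C | data) = 0.1476, P(urn D | data) = 0.
The predictive probability is P(blue next | data) = (6/7)(0.8524) + (3/8)(0.1476) = 0.78598.

0.7860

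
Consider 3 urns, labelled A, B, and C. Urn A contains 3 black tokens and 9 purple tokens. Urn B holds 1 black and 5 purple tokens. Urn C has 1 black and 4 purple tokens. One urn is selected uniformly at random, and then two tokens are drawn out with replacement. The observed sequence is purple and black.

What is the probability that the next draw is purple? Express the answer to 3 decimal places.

For each hypothesis, P(data | H) works out to: P(data | urn A) = (9/12)(3/12) = 0.1875; P(data | urn B) = (5/6)(1/6) = 0.13889; P(data | urn C) = (4/5)(1/5) = 0.16.
Weighting by the prior gives 1/3 · 0.1875 = 0.0625, 1/3 · 0.13889 = 0.046296, 1/3 · 0.16 = 0.053333; summing to 0.16213.
Normalising, the posterior is P(urn A | data) = 0.38549, P(urn B | data) = 0.28555, P(urn C | data) = 0.32895.
So P(purple next | data) = Σ P(purple next | H) P(H | data) = (3/4)(0.38549) + (5/6)(0.28555) + (4/5)(0.32895) = 0.79024.

0.790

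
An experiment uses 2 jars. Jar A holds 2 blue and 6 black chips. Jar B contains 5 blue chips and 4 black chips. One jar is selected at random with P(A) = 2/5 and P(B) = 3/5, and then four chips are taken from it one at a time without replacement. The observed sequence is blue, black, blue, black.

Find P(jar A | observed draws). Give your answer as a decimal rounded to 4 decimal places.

0.2308

Compute the likelihood of the observed sequence for each case: P(data | jar A) = (2/8)(6/7)(1/6)(5/5) = 1/28; P(data | jar B) = (5/9)(4/8)(4/7)(3/6) = 5/63.
Weighting by the prior gives 2/5 · 1/28 = 1/70, 3/5 · 5/63 = 1/21; these sum to 13/210.
By Bayes' rule, P(jar A | data) = (1/70) / (13/210) = 3/13.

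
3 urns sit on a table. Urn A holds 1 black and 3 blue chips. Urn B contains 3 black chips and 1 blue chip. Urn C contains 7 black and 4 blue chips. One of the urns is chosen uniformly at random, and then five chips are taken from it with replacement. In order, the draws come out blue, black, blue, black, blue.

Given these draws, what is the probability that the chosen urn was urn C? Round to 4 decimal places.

Compute the likelihood of the observed sequence for each case: P(data | urn A) = (3/4)(1/4)(3/4)(1/4)(3/4) = 0.026367; P(data | urn B) = (1/4)(3/4)(1/4)(3/4)(1/4) = 0.0087891; P(data | urn C) = (4/11)(7/11)(4/11)(7/11)(4/11) = 0.019472.
Weighting by the prior gives 1/3 · 0.026367 = 0.0087891, 1/3 · 0.0087891 = 0.0029297, 1/3 · 0.019472 = 0.0064907; summing to 0.018209.
Therefore the posterior P(urn C | data) = (0.0064907) / (0.018209) = 0.35645.

0.3564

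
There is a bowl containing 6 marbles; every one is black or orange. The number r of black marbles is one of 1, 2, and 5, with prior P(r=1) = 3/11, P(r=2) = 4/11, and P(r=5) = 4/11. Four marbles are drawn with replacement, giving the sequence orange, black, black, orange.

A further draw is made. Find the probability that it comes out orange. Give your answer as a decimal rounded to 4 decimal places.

Under each hypothesis, the probability of the observed sequence is: P(data | r = 1) = (5/6)(1/6)(1/6)(5/6) = 0.01929; P(data | r = 2) = (4/6)(2/6)(2/6)(4/6) = 0.049383; P(data | r = 5) = (1/6)(5/6)(5/6)(1/6) = 0.01929.
Multiplying each by its prior: 3/11 · 0.01929 = 0.0052609, 4/11 · 0.049383 = 0.017957, 4/11 · 0.01929 = 0.0070146; with total 0.030233.
Normalising, the posterior is P(r = 1 | data) = 0.17401, P(r = 2 | data) = 0.59397, P(r = 5 | data) = 0.23202.
Averaging over the posterior, P(orange next | data) = (5/6)(0.17401) + (2/3)(0.59397) + (1/6)(0.23202) = 0.57966.

0.5797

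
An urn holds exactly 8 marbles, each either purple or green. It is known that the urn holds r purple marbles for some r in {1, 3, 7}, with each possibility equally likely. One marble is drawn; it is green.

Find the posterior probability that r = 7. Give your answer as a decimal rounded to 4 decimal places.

Compute the likelihood of this draw for each case: P(data | r = 1) = (7/8) = 7/8; P(data | r = 3) = (5/8) = 5/8; P(data | r = 7) = (1/8) = 1/8.
Multiplying each by its prior: 1/3 · 7/8 = 7/24, 1/3 · 5/8 = 5/24, 1/3 · 1/8 = 1/24; with total 13/24.
So P(r = 7 | data) = (1/24) / (13/24) = 1/13.

0.0769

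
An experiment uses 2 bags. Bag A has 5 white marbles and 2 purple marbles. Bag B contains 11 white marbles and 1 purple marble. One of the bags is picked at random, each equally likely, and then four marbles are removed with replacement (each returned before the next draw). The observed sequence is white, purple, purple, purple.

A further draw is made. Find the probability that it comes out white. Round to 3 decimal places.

The likelihood of the observed sequence under each hypothesis: P(data | bag A) = (5/7)(2/7)(2/7)(2/7) = 0.01666; P(data | bag B) = (11/12)(1/12)(1/12)(1/12) = 0.00053048.
Weighting by the prior gives 1/2 · 0.01666 = 0.0083299, 1/2 · 0.00053048 = 0.00026524; summing to 0.0085951.
Normalising, the posterior is P(bag A | data) = 0.96914, P(bag B | data) = 0.030859.
Averaging over the posterior, P(white next | data) = (5/7)(0.96914) + (11/12)(0.030859) = 0.72053.

0.721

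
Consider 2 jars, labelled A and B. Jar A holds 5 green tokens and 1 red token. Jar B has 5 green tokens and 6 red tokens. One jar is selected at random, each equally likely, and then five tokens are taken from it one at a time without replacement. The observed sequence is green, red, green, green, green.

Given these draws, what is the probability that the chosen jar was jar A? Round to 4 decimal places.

For each hypothesis, P(data | H) works out to: P(data | jar A) = (5/6)(1/5)(4/4)(3/3)(2/2) = 1/6; P(data | jar B) = (5/11)(6/10)(4/9)(3/8)(2/7) = 1/77.
The prior-weighted likelihoods are 1/2 · 1/6 = 1/12, 1/2 · 1/77 = 1/154; summing to 83/924.
So P(jar A | data) = (1/12) / (83/924) = 77/83.

0.9277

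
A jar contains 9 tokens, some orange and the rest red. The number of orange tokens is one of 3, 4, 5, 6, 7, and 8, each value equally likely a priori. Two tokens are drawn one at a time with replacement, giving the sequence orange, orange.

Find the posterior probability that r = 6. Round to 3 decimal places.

0.181

Compute the likelihood of the observed sequence for each case: P(data | r = 3) = (3/9)(3/9) = 1/9; P(data | r = 4) = (4/9)(4/9) = 16/81; P(data | r = 5) = (5/9)(5/9) = 25/81; P(data | r = 6) = (6/9)(6/9) = 4/9; P(data | r = 7) = (7/9)(7/9) = 49/81; P(data | r = 8) = (8/9)(8/9) = 64/81.
Weighting by the prior gives 1/6 · 1/9 = 1/54, 1/6 · 16/81 = 8/243, 1/6 · 25/81 = 25/486, 1/6 · 4/9 = 2/27, 1/6 · 49/81 = 49/486, 1/6 · 64/81 = 32/243; summing to 199/486.
Therefore the posterior P(r = 6 | data) = (2/27) / (199/486) = 36/199.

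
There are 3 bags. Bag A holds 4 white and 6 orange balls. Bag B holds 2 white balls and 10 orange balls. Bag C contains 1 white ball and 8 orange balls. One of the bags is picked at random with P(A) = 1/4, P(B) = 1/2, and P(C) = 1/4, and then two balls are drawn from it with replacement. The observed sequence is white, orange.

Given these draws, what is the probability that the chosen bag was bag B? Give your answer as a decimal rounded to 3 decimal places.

0.451

For each hypothesis, P(data | H) works out to: P(data | bag A) = (4/10)(6/10) = 0.24; P(data | bag B) = (2/12)(10/12) = 0.13889; P(data | bag C) = (1/9)(8/9) = 0.098765.
The prior-weighted likelihoods are 1/4 · 0.24 = 0.06, 1/2 · 0.13889 = 0.069444, 1/4 · 0.098765 = 0.024691; with total 0.15414.
So P(bag B | data) = (0.069444) / (0.15414) = 0.45054.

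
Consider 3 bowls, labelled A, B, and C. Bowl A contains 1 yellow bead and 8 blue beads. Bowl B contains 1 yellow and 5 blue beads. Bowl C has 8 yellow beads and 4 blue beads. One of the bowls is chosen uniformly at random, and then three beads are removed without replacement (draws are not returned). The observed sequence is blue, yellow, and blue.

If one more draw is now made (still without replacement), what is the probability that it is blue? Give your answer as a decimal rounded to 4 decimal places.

Compute the likelihood of the observed sequence for each case: P(data | bowl A) = (8/9)(1/8)(7/7) = 0.11111; P(data | bowl B) = (5/6)(1/5)(4/4) = 0.16667; P(data | bowl C) = (4/12)(8/11)(3/10) = 0.072727.
The prior-weighted likelihoods are 1/3 · 0.11111 = 0.037037, 1/3 · 0.16667 = 0.055556, 1/3 · 0.072727 = 0.024242; with total 0.11684.
Normalising, the posterior is P(bowl A | data) = 0.317, P(bowl B | data) = 0.4755, P(bowl C | data) = 0.20749.
Averaging over the posterior, P(blue next | data) = (1)(0.317) + (1)(0.4755) + (2/9)(0.20749) = 0.83862.

0.8386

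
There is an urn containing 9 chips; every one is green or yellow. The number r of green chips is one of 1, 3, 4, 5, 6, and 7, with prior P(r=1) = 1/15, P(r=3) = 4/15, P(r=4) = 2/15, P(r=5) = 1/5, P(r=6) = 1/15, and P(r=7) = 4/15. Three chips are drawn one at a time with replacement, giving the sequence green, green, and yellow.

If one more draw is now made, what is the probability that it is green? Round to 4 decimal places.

0.5807

Under each hypothesis, the probability of the observed sequence is: P(data | r = 1) = (1/9)(1/9)(8/9) = 0.010974; P(data | r = 3) = (3/9)(3/9)(6/9) = 0.074074; P(data | r = 4) = (4/9)(4/9)(5/9) = 0.10974; P(data | r = 5) = (5/9)(5/9)(4/9) = 0.13717; P(data | r = 6) = (6/9)(6/9)(3/9) = 0.14815; P(data | r = 7) = (7/9)(7/9)(2/9) = 0.13443.
Weighting by the prior gives 1/15 · 0.010974 = 0.0007316, 4/15 · 0.074074 = 0.019753, 2/15 · 0.10974 = 0.014632, 1/5 · 0.13717 = 0.027435, 1/15 · 0.14815 = 0.0098765, 4/15 · 0.13443 = 0.035848; summing to 0.10828.
Dividing through by the total gives posterior P(r = 1 | data) = 0.0067568, P(r = 3 | data) = 0.18243, P(r = 4 | data) = 0.13514, P(r = 5 | data) = 0.25338, P(r = 6 | data) = 0.091216, P(r = 7 | data) = 0.33108.
Averaging over the posterior, P(green next | data) = (1/9)(0.0067568) + (1/3)(0.18243) + (4/9)(0.13514) + (5/9)(0.25338) + (2/3)(0.091216) + (7/9)(0.33108) = 0.58071.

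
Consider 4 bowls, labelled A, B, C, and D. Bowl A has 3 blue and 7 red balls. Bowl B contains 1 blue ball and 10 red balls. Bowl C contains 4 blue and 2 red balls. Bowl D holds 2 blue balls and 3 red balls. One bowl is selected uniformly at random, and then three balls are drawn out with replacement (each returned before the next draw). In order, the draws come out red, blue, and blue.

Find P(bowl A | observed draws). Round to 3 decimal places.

0.200

The likelihood of the observed sequence under each hypothesis: P(data | bowl A) = (7/10)(3/10)(3/10) = 0.063; P(data | bowl B) = (10/11)(1/11)(1/11) = 0.0075131; P(data | bowl C) = (2/6)(4/6)(4/6) = 0.14815; P(data | bowl D) = (3/5)(2/5)(2/5) = 0.096.
The prior-weighted likelihoods are 1/4 · 0.063 = 0.01575, 1/4 · 0.0075131 = 0.0018783, 1/4 · 0.14815 = 0.037037, 1/4 · 0.096 = 0.024; with total 0.078665.
By Bayes' rule, P(bowl A | data) = (0.01575) / (0.078665) = 0.20022.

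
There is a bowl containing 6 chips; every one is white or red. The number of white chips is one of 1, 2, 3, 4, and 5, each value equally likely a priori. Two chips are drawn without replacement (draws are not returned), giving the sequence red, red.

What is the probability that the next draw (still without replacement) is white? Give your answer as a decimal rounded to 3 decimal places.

0.438

The likelihood of the observed sequence under each hypothesis: P(data | r = 1) = (5/6)(4/5) = 2/3; P(data | r = 2) = (4/6)(3/5) = 2/5; P(data | r = 3) = (3/6)(2/5) = 1/5; P(data | r = 4) = (2/6)(1/5) = 1/15; P(data | r = 5) = (1/6)(0/5) = 0.
Multiplying each by its prior: 1/5 · 2/3 = 2/15, 1/5 · 2/5 = 2/25, 1/5 · 1/5 = 1/25, 1/5 · 1/15 = 1/75, 1/5 · 0 = 0; summing to 4/15.
The posterior is then P(r = 1 | data) = 1/2, P(r = 2 | data) = 3/10, P(r = 3 | data) = 3/20, P(r = 4 | data) = 1/20, P(r = 5 | data) = 0.
The predictive probability is P(white next | data) = (1/4)(1/2) + (1/2)(3/10) + (3/4)(3/20) + (1)(1/20) = 7/16.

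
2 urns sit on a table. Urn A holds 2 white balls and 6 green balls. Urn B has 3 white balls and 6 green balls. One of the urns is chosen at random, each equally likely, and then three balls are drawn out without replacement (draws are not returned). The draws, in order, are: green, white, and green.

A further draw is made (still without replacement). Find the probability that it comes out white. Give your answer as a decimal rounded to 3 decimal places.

For each hypothesis, P(data | H) works out to: P(data | urn A) = (6/8)(2/7)(5/6) = 5/28; P(data | urn B) = (6/9)(3/8)(5/7) = 5/28.
The prior-weighted likelihoods are 1/2 · 5/28 = 5/56, 1/2 · 5/28 = 5/56; with total 5/28.
The posterior is then P(urn A | data) = 1/2, P(urn B | data) = 1/2.
The predictive probability is P(white next | data) = (1/5)(1/2) + (1/3)(1/2) = 4/15.

0.267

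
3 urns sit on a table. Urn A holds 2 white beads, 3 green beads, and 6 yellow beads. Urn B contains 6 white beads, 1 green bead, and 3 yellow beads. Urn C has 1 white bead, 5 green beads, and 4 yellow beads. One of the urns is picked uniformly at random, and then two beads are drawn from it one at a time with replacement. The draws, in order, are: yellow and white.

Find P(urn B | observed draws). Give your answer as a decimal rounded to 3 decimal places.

Compute the likelihood of the observed sequence for each case: P(data | urn A) = (6/11)(2/11) = 0.099174; P(data | urn B) = (3/10)(6/10) = 0.18; P(data | urn C) = (4/10)(1/10) = 0.04.
Weighting by the prior gives 1/3 · 0.099174 = 0.033058, 1/3 · 0.18 = 0.06, 1/3 · 0.04 = 0.013333; summing to 0.10639.
By Bayes' rule, P(urn B | data) = (0.06) / (0.10639) = 0.56396.

0.564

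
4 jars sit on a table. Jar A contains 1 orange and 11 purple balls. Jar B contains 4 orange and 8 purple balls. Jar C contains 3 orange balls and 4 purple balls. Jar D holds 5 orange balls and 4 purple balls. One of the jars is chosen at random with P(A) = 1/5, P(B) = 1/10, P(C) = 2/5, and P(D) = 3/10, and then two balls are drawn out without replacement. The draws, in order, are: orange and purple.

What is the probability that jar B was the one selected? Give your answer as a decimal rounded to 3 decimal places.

0.102

For each hypothesis, P(data | H) works out to: P(data | jar A) = (1/12)(11/11) = 0.083333; P(data | jar B) = (4/12)(8/11) = 0.24242; P(data | jar C) = (3/7)(4/6) = 0.28571; P(data | jar D) = (5/9)(4/8) = 0.27778.
Weighting by the prior gives 1/5 · 0.083333 = 0.016667, 1/10 · 0.24242 = 0.024242, 2/5 · 0.28571 = 0.11429, 3/10 · 0.27778 = 0.083333; these sum to 0.23853.
Therefore the posterior P(jar B | data) = (0.024242) / (0.23853) = 0.10163.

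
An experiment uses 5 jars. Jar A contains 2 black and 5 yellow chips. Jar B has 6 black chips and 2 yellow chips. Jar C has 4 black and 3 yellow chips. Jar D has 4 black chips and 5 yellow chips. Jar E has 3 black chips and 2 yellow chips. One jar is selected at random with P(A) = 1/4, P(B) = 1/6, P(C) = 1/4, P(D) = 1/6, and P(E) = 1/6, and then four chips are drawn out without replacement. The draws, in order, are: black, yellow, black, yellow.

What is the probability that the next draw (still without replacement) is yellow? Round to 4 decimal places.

0.3901

Compute the likelihood of the observed sequence for each case: P(data | jar A) = (2/7)(5/6)(1/5)(4/4) = 0.047619; P(data | jar B) = (6/8)(2/7)(5/6)(1/5) = 0.035714; P(data | jar C) = (4/7)(3/6)(3/5)(2/4) = 0.085714; P(data | jar D) = (4/9)(5/8)(3/7)(4/6) = 0.079365; P(data | jar E) = (3/5)(2/4)(2/3)(1/2) = 0.1.
The prior-weighted likelihoods are 1/4 · 0.047619 = 0.011905, 1/6 · 0.035714 = 0.0059524, 1/4 · 0.085714 = 0.021429, 1/6 · 0.079365 = 0.013228, 1/6 · 0.1 = 0.016667; summing to 0.06918.
Dividing through by the total gives posterior P(jar A | data) = 0.17208, P(jar B | data) = 0.086042, P(jar C | data) = 0.30975, P(jar D | data) = 0.1912, P(jar E | data) = 0.24092.
The predictive probability is P(yellow next | data) = (1)(0.17208) + (0)(0.086042) + (1/3)(0.30975) + (3/5)(0.1912) + (0)(0.24092) = 0.39006.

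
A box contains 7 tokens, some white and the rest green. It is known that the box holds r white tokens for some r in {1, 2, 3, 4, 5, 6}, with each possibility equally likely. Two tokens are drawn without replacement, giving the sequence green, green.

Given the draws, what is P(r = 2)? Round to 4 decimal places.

0.2857

For each hypothesis, P(data | H) works out to: P(data | r = 1) = (6/7)(5/6) = 5/7; P(data | r = 2) = (5/7)(4/6) = 10/21; P(data | r = 3) = (4/7)(3/6) = 2/7; P(data | r = 4) = (3/7)(2/6) = 1/7; P(data | r = 5) = (2/7)(1/6) = 1/21; P(data | r = 6) = (1/7)(0/6) = 0.
Weighting by the prior gives 1/6 · 5/7 = 5/42, 1/6 · 10/21 = 5/63, 1/6 · 2/7 = 1/21, 1/6 · 1/7 = 1/42, 1/6 · 1/21 = 1/126, 1/6 · 0 = 0; summing to 5/18.
Hence P(r = 2 | data) = (5/63) / (5/18) = 2/7.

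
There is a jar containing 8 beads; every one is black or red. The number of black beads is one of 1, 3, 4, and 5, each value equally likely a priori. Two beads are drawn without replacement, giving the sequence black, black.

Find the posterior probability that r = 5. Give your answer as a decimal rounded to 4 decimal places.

0.5263

The likelihood of the observed sequence under each hypothesis: P(data | r = 1) = (1/8)(0/7) = 0; P(data | r = 3) = (3/8)(2/7) = 3/28; P(data | r = 4) = (4/8)(3/7) = 3/14; P(data | r = 5) = (5/8)(4/7) = 5/14.
The prior-weighted likelihoods are 1/4 · 0 = 0, 1/4 · 3/28 = 3/112, 1/4 · 3/14 = 3/56, 1/4 · 5/14 = 5/56; with total 19/112.
Therefore the posterior P(r = 5 | data) = (5/56) / (19/112) = 10/19.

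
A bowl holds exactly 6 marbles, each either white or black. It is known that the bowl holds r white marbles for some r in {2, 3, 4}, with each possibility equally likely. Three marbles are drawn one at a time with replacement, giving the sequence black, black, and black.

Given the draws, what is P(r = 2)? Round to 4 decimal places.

Under each hypothesis, the probability of the observed sequence is: P(data | r = 2) = (4/6)(4/6)(4/6) = 8/27; P(data | r = 3) = (3/6)(3/6)(3/6) = 1/8; P(data | r = 4) = (2/6)(2/6)(2/6) = 1/27.
Weighting by the prior gives 1/3 · 8/27 = 8/81, 1/3 · 1/8 = 1/24, 1/3 · 1/27 = 1/81; these sum to 11/72.
Therefore the posterior P(r = 2 | data) = (8/81) / (11/72) = 64/99.

0.6465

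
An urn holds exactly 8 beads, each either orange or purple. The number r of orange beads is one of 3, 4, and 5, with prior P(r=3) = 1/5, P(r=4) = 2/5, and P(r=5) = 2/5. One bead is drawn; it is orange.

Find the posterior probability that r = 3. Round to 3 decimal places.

For each hypothesis, P(data | H) works out to: P(data | r = 3) = (3/8) = 3/8; P(data | r = 4) = (4/8) = 1/2; P(data | r = 5) = (5/8) = 5/8.
Weighting by the prior gives 1/5 · 3/8 = 3/40, 2/5 · 1/2 = 1/5, 2/5 · 5/8 = 1/4; summing to 21/40.
Hence P(r = 3 | data) = (3/40) / (21/40) = 1/7.

0.143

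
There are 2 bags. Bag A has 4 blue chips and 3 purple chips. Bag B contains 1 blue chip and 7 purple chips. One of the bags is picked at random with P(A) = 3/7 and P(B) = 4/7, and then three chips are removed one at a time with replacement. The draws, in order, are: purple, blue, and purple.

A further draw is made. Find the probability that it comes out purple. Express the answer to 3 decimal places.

0.674

For each hypothesis, P(data | H) works out to: P(data | bag A) = (3/7)(4/7)(3/7) = 0.10496; P(data | bag B) = (7/8)(1/8)(7/8) = 0.095703.
Multiplying each by its prior: 3/7 · 0.10496 = 0.044981, 4/7 · 0.095703 = 0.054688; with total 0.099669.
Dividing through by the total gives posterior P(bag A | data) = 0.45131, P(bag B | data) = 0.54869.
So P(purple next | data) = Σ P(purple next | H) P(H | data) = (3/7)(0.45131) + (7/8)(0.54869) = 0.67352.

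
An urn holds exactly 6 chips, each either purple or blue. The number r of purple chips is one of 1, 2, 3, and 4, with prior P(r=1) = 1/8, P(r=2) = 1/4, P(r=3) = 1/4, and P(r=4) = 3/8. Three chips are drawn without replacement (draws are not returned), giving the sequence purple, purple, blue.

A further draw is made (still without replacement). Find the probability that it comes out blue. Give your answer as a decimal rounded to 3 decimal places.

0.516

Under each hypothesis, the probability of the observed sequence is: P(data | r = 1) = (1/6)(0/5) = 0; P(data | r = 2) = (2/6)(1/5)(4/4) = 1/15; P(data | r = 3) = (3/6)(2/5)(3/4) = 3/20; P(data | r = 4) = (4/6)(3/5)(2/4) = 1/5.
Weighting by the prior gives 1/8 · 0 = 0, 1/4 · 1/15 = 1/60, 1/4 · 3/20 = 3/80, 3/8 · 1/5 = 3/40; with total 31/240.
Normalising, the posterior is P(r = 1 | data) = 0, P(r = 2 | data) = 4/31, P(r = 3 | data) = 9/31, P(r = 4 | data) = 18/31.
Averaging over the posterior, P(blue next | data) = (1)(4/31) + (2/3)(9/31) + (1/3)(18/31) = 16/31.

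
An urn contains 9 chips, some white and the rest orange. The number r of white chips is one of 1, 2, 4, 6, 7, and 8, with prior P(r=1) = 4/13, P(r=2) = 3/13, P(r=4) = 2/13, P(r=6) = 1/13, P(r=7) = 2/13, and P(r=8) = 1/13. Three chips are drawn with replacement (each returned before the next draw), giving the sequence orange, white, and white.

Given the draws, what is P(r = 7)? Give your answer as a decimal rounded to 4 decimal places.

The likelihood of the observed sequence under each hypothesis: P(data | r = 1) = (8/9)(1/9)(1/9) = 0.010974; P(data | r = 2) = (7/9)(2/9)(2/9) = 0.038409; P(data | r = 4) = (5/9)(4/9)(4/9) = 0.10974; P(data | r = 6) = (3/9)(6/9)(6/9) = 0.14815; P(data | r = 7) = (2/9)(7/9)(7/9) = 0.13443; P(data | r = 8) = (1/9)(8/9)(8/9) = 0.087791.
The prior-weighted likelihoods are 4/13 · 0.010974 = 0.0033766, 3/13 · 0.038409 = 0.0088636, 2/13 · 0.10974 = 0.016883, 1/13 · 0.14815 = 0.011396, 2/13 · 0.13443 = 0.020682, 1/13 · 0.087791 = 0.0067532; these sum to 0.067954.
Therefore the posterior P(r = 7 | data) = (0.020682) / (0.067954) = 0.30435.

0.3043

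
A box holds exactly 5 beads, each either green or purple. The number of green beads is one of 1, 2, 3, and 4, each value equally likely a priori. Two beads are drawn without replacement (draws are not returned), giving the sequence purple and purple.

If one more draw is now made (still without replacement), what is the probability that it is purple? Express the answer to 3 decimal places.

For each hypothesis, P(data | H) works out to: P(data | r = 1) = (4/5)(3/4) = 3/5; P(data | r = 2) = (3/5)(2/4) = 3/10; P(data | r = 3) = (2/5)(1/4) = 1/10; P(data | r = 4) = (1/5)(0/4) = 0.
The prior-weighted likelihoods are 1/4 · 3/5 = 3/20, 1/4 · 3/10 = 3/40, 1/4 · 1/10 = 1/40, 1/4 · 0 = 0; summing to 1/4.
Normalising, the posterior is P(r = 1 | data) = 3/5, P(r = 2 | data) = 3/10, P(r = 3 | data) = 1/10, P(r = 4 | data) = 0.
The predictive probability is P(purple next | data) = (2/3)(3/5) + (1/3)(3/10) + (0)(1/10) = 1/2.

0.500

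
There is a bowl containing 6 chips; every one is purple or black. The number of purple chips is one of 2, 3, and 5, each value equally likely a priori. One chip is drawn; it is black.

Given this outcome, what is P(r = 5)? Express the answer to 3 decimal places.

0.125

Compute the likelihood of this draw for each case: P(data | r = 2) = (4/6) = 2/3; P(data | r = 3) = (3/6) = 1/2; P(data | r = 5) = (1/6) = 1/6.
Multiplying each by its prior: 1/3 · 2/3 = 2/9, 1/3 · 1/2 = 1/6, 1/3 · 1/6 = 1/18; these sum to 4/9.
By Bayes' rule, P(r = 5 | data) = (1/18) / (4/9) = 1/8.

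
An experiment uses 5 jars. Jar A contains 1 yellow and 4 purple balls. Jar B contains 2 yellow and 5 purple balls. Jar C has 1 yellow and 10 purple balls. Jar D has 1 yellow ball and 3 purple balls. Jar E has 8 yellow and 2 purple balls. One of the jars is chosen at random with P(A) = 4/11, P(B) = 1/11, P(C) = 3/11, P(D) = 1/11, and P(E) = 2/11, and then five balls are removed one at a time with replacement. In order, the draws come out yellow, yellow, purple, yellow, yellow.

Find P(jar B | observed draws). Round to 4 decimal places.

0.0269

Under each hypothesis, the probability of the observed sequence is: P(data | jar A) = (1/5)(1/5)(4/5)(1/5)(1/5) = 0.00128; P(data | jar B) = (2/7)(2/7)(5/7)(2/7)(2/7) = 0.0047599; P(data | jar C) = (1/11)(1/11)(10/11)(1/11)(1/11) = 6.2092e-05; P(data | jar D) = (1/4)(1/4)(3/4)(1/4)(1/4) = 0.0029297; P(data | jar E) = (8/10)(8/10)(2/10)(8/10)(8/10) = 0.08192.
Multiplying each by its prior: 4/11 · 0.00128 = 0.00046545, 1/11 · 0.0047599 = 0.00043272, 3/11 · 6.2092e-05 = 1.6934e-05, 1/11 · 0.0029297 = 0.00026634, 2/11 · 0.08192 = 0.014895; these sum to 0.016076.
So P(jar B | data) = (0.00043272) / (0.016076) = 0.026917.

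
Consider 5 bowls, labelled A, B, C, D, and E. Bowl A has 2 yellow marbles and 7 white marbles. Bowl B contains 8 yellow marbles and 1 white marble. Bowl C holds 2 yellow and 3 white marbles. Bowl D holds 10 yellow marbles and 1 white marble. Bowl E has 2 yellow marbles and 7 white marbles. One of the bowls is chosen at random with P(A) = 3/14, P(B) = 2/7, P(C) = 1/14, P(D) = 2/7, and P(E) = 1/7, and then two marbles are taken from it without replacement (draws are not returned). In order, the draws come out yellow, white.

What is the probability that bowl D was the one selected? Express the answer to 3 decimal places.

Under each hypothesis, the probability of the observed sequence is: P(data | bowl A) = (2/9)(7/8) = 0.19444; P(data | bowl B) = (8/9)(1/8) = 0.11111; P(data | bowl C) = (2/5)(3/4) = 0.3; P(data | bowl D) = (10/11)(1/10) = 0.090909; P(data | bowl E) = (2/9)(7/8) = 0.19444.
Weighting by the prior gives 3/14 · 0.19444 = 0.041667, 2/7 · 0.11111 = 0.031746, 1/14 · 0.3 = 0.021429, 2/7 · 0.090909 = 0.025974, 1/7 · 0.19444 = 0.027778; these sum to 0.14859.
By Bayes' rule, P(bowl D | data) = (0.025974) / (0.14859) = 0.1748.

0.175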